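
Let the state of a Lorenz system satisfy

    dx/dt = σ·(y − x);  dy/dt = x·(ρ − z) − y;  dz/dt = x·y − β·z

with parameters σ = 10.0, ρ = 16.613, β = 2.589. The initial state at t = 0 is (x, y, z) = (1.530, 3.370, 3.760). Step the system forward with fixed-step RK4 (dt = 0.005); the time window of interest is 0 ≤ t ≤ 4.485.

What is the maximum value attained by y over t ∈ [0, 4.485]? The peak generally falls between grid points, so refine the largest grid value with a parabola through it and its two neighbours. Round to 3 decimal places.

max y = 15.125

t=0.000: state=(1.530, 3.370, 3.760)
step 1 (dt=0.005): k1=(18.400, 16.295, -4.579), k2=(18.347, 16.864, -4.330), k3=(18.363, 16.860, -4.330), k4=(18.325, 17.426, -4.076); state += dt/6·(k1+2k2+2k3+k4)
t=0.005: state=(1.622, 3.454, 3.738)
t=0.010: state=(1.713, 3.544, 3.719)
t=0.015: state=(1.805, 3.640, 3.703)
continuing one RK4 step at a time; state shown every 40 steps (Δt=0.2):
t=0.200: state=(6.925, 11.062, 7.111)
t=0.400: state=(11.134, 7.652, 24.567)
t=0.600: state=(2.154, -0.380, 16.920)
t=0.800: state=(0.180, -0.008, 10.052)
t=1.000: state=(0.119, 0.171, 5.991)
t=1.200: state=(0.381, 0.632, 3.584)
t=1.400: state=(1.526, 2.624, 2.364)
t=1.600: state=(6.329, 10.494, 5.382)
t=1.800: state=(11.955, 8.970, 24.996)
t=2.000: state=(2.040, -0.972, 17.582)
t=2.200: state=(-0.450, -0.854, 10.433)
t=2.400: state=(-1.362, -2.081, 6.419)
t=2.600: state=(-4.301, -6.861, 5.749)
t=2.800: state=(-10.935, -12.958, 17.906)
t=3.000: state=(-5.654, -1.348, 20.710)
t=3.200: state=(-1.297, -0.765, 12.619)
t=3.400: state=(-1.529, -2.152, 7.797)
t=3.600: state=(-4.210, -6.536, 6.538)
t=3.800: state=(-10.363, -12.568, 16.855)
t=4.000: state=(-6.274, -2.179, 20.885)
t=4.200: state=(-1.819, -1.240, 13.074)
t=4.400: state=(-2.228, -3.082, 8.391)
t=4.485: state=(-3.222, -4.745, 7.542)
largest grid value and its neighbours: y(1.700)=15.10492, y(1.705)=15.12479, y(1.710)=15.11011
parabola through these three points peaks at t≈1.705 with y≈15.12489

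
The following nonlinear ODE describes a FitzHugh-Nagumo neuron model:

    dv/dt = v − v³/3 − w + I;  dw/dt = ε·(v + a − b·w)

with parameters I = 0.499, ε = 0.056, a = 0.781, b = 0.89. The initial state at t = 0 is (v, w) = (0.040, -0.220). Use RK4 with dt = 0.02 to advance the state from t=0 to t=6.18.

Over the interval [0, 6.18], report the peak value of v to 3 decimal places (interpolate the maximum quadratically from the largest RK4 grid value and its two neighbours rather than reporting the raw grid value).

t=0.000: state=(0.040, -0.220)
step 1 (dt=0.02): k1=(0.759, 0.057), k2=(0.766, 0.057), k3=(0.766, 0.057), k4=(0.773, 0.058); state += dt/6·(k1+2k2+2k3+k4)
t=0.020: state=(0.055, -0.219)
t=0.040: state=(0.071, -0.218)
t=0.060: state=(0.087, -0.217)
continuing one RK4 step at a time; state shown every 10 steps (Δt=0.2):
t=0.200: state=(0.207, -0.208)
t=0.400: state=(0.405, -0.194)
t=0.600: state=(0.636, -0.177)
t=0.800: state=(0.891, -0.158)
t=1.000: state=(1.153, -0.137)
t=1.200: state=(1.393, -0.112)
t=1.400: state=(1.588, -0.086)
t=1.600: state=(1.728, -0.058)
t=1.800: state=(1.818, -0.029)
t=2.000: state=(1.870, 0.001)
t=2.200: state=(1.897, 0.031)
t=2.400: state=(1.908, 0.060)
t=2.600: state=(1.911, 0.090)
t=2.800: state=(1.907, 0.119)
t=3.000: state=(1.901, 0.147)
t=3.200: state=(1.893, 0.176)
t=3.400: state=(1.883, 0.204)
t=3.600: state=(1.873, 0.231)
t=3.800: state=(1.863, 0.259)
t=4.000: state=(1.853, 0.286)
t=4.200: state=(1.842, 0.312)
t=4.400: state=(1.831, 0.338)
t=4.600: state=(1.820, 0.364)
t=4.800: state=(1.809, 0.389)
t=5.000: state=(1.798, 0.414)
t=5.200: state=(1.787, 0.439)
t=5.400: state=(1.776, 0.463)
t=5.600: state=(1.765, 0.487)
t=5.800: state=(1.754, 0.510)
t=6.000: state=(1.743, 0.533)
t=6.180: state=(1.733, 0.554)
largest grid value and its neighbours: v(2.540)=1.91070, v(2.560)=1.91074, v(2.580)=1.91073
parabola through these three points peaks at t≈2.565 with v≈1.91074

max v = 1.911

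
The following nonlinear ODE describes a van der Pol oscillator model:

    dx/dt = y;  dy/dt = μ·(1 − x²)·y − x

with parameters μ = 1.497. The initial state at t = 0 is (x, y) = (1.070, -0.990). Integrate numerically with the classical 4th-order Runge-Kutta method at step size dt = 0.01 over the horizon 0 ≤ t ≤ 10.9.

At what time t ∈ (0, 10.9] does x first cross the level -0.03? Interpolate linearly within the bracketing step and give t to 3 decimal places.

t=0.000: state=(1.070, -0.990)
step 1 (dt=0.01): k1=(-0.990, -0.855), k2=(-0.994, -0.865), k3=(-0.994, -0.865), k4=(-0.999, -0.875); state += dt/6·(k1+2k2+2k3+k4)
t=0.010: state=(1.060, -0.999)
t=0.020: state=(1.050, -1.008)
t=0.030: state=(1.040, -1.017)
continuing one RK4 step at a time; state shown every 50 steps (Δt=0.5):
t=0.500: state=(0.413, -1.784)
t=0.710: state=(-0.028, -2.452)
next step: t=0.720: state=(-0.053, -2.489) — x has crossed -0.03
linear interpolation between t=0.710 (-0.02807) and t=0.720 (-0.05277) → t≈0.711

t = 0.711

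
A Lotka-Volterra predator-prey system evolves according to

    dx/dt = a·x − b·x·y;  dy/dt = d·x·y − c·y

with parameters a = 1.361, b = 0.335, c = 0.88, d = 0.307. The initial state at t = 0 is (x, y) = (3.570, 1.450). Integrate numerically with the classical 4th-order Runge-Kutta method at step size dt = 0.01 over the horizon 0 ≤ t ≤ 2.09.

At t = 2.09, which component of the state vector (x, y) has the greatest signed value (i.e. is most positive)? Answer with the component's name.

t=0.000: state=(3.570, 1.450)
step 1 (dt=0.01): k1=(3.125, 0.313), k2=(3.136, 0.320), k3=(3.136, 0.321), k4=(3.148, 0.328); state += dt/6·(k1+2k2+2k3+k4)
t=0.010: state=(3.601, 1.453)
t=0.020: state=(3.633, 1.457)
t=0.030: state=(3.665, 1.460)
continuing one RK4 step at a time; state shown every 10 steps (Δt=0.1):
t=0.100: state=(3.894, 1.489)
t=0.200: state=(4.241, 1.545)
t=0.300: state=(4.609, 1.620)
t=0.400: state=(4.994, 1.720)
t=0.500: state=(5.390, 1.847)
t=0.600: state=(5.791, 2.008)
t=0.700: state=(6.183, 2.210)
t=0.800: state=(6.553, 2.461)
t=0.900: state=(6.879, 2.770)
t=1.000: state=(7.140, 3.146)
t=1.100: state=(7.309, 3.598)
t=1.200: state=(7.360, 4.128)
t=1.300: state=(7.271, 4.734)
t=1.400: state=(7.031, 5.401)
t=1.500: state=(6.645, 6.104)
t=1.600: state=(6.133, 6.803)
t=1.700: state=(5.533, 7.453)
t=1.800: state=(4.892, 8.010)
t=1.900: state=(4.253, 8.440)
t=2.000: state=(3.654, 8.725)
t=2.090: state=(3.168, 8.856)
compare at T: x=3.168, y=8.856

largest component: y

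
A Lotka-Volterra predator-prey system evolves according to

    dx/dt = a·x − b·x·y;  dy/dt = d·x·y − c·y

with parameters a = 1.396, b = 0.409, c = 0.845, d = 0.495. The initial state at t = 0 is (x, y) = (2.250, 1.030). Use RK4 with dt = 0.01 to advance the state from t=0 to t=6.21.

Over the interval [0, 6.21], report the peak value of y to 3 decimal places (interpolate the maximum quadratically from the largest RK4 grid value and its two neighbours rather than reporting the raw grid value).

max y = 8.196

t=0.000: state=(2.250, 1.030)
step 1 (dt=0.01): k1=(2.193, 0.277), k2=(2.203, 0.283), k3=(2.203, 0.283), k4=(2.212, 0.289); state += dt/6·(k1+2k2+2k3+k4)
t=0.010: state=(2.272, 1.033)
t=0.020: state=(2.294, 1.036)
t=0.030: state=(2.317, 1.039)
continuing one RK4 step at a time; state shown every 25 steps (Δt=0.25):
t=0.250: state=(2.857, 1.142)
t=0.500: state=(3.565, 1.375)
t=0.750: state=(4.304, 1.812)
t=1.000: state=(4.888, 2.599)
t=1.250: state=(4.994, 3.904)
t=1.500: state=(4.348, 5.679)
t=1.750: state=(3.154, 7.333)
t=2.000: state=(2.009, 8.146)
t=2.250: state=(1.238, 8.030)
t=2.500: state=(0.797, 7.352)
t=2.750: state=(0.557, 6.463)
t=3.000: state=(0.427, 5.556)
t=3.250: state=(0.358, 4.720)
t=3.500: state=(0.326, 3.985)
t=3.750: state=(0.318, 3.356)
t=4.000: state=(0.329, 2.828)
t=4.250: state=(0.357, 2.388)
t=4.500: state=(0.404, 2.026)
t=4.750: state=(0.473, 1.731)
t=5.000: state=(0.569, 1.494)
t=5.250: state=(0.699, 1.308)
t=5.500: state=(0.874, 1.167)
t=5.750: state=(1.105, 1.067)
t=6.000: state=(1.410, 1.008)
t=6.210: state=(1.735, 0.994)
largest grid value and its neighbours: y(2.070)=8.19447, y(2.080)=8.19564, y(2.090)=8.19545
parabola through these three points peaks at t≈2.084 with y≈8.19573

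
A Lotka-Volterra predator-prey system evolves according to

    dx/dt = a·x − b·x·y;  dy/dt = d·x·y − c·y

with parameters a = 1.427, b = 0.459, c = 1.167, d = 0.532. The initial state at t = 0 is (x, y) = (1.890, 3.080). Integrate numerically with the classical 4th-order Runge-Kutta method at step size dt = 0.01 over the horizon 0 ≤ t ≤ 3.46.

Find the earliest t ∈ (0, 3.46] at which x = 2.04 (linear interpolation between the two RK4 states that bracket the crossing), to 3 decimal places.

t=0.000: state=(1.890, 3.080)
step 1 (dt=0.01): k1=(0.025, -0.497), k2=(0.027, -0.497), k3=(0.027, -0.497), k4=(0.029, -0.496); state += dt/6·(k1+2k2+2k3+k4)
t=0.010: state=(1.890, 3.075)
t=0.020: state=(1.891, 3.070)
t=0.030: state=(1.891, 3.065)
continuing one RK4 step at a time; state shown every 20 steps (Δt=0.2):
t=0.200: state=(1.904, 2.984)
t=0.400: state=(1.933, 2.897)
t=0.600: state=(1.978, 2.825)
t=0.800: state=(2.036, 2.769)
t=0.810: state=(2.039, 2.766)
next step: t=0.820: state=(2.042, 2.764) — x has crossed 2.04
linear interpolation between t=0.810 (2.03912) and t=0.820 (2.04234) → t≈0.813

t = 0.813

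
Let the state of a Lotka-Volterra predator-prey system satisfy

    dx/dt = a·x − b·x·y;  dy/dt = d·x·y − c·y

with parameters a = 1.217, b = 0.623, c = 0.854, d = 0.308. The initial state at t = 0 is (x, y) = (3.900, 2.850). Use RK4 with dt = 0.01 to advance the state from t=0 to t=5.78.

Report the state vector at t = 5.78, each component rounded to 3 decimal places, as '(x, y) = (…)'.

t=0.000: state=(3.900, 2.850)
step 1 (dt=0.01): k1=(-2.178, 0.990), k2=(-2.184, 0.982), k3=(-2.184, 0.982), k4=(-2.190, 0.974); state += dt/6·(k1+2k2+2k3+k4)
t=0.010: state=(3.878, 2.860)
t=0.020: state=(3.856, 2.869)
t=0.030: state=(3.834, 2.879)
continuing one RK4 step at a time; state shown every 20 steps (Δt=0.2):
t=0.200: state=(3.450, 3.013)
t=0.400: state=(3.005, 3.098)
t=0.600: state=(2.602, 3.103)
t=0.800: state=(2.263, 3.038)
t=1.000: state=(1.991, 2.918)
t=1.200: state=(1.782, 2.762)
t=1.400: state=(1.629, 2.586)
t=1.600: state=(1.522, 2.402)
t=1.800: state=(1.456, 2.219)
t=2.000: state=(1.425, 2.043)
t=2.200: state=(1.423, 1.880)
t=2.400: state=(1.450, 1.731)
t=2.600: state=(1.503, 1.598)
t=2.800: state=(1.583, 1.482)
t=3.000: state=(1.690, 1.381)
t=3.200: state=(1.824, 1.297)
t=3.400: state=(1.989, 1.230)
t=3.600: state=(2.184, 1.179)
t=3.800: state=(2.411, 1.144)
t=4.000: state=(2.669, 1.128)
t=4.200: state=(2.959, 1.131)
t=4.400: state=(3.274, 1.155)
t=4.600: state=(3.607, 1.203)
t=4.800: state=(3.943, 1.280)
t=5.000: state=(4.260, 1.389)
t=5.200: state=(4.531, 1.536)
t=5.400: state=(4.720, 1.722)
t=5.600: state=(4.792, 1.947)
t=5.780: state=(4.735, 2.176)

(x, y) = (4.735, 2.176)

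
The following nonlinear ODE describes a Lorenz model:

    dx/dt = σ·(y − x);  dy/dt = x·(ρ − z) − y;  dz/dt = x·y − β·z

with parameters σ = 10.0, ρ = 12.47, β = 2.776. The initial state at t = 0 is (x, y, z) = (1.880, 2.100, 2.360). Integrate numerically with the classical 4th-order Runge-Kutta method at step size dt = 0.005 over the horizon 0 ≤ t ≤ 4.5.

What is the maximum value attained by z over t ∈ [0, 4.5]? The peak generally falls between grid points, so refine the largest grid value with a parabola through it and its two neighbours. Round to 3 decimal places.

t=0.000: state=(1.880, 2.100, 2.360)
step 1 (dt=0.005): k1=(2.200, 16.907, -2.603), k2=(2.568, 16.932, -2.494), k3=(2.559, 16.941, -2.493), k4=(2.919, 16.975, -2.382); state += dt/6·(k1+2k2+2k3+k4)
t=0.005: state=(1.893, 2.185, 2.348)
t=0.010: state=(1.909, 2.270, 2.336)
t=0.015: state=(1.929, 2.356, 2.326)
continuing one RK4 step at a time; state shown every 40 steps (Δt=0.2):
t=0.200: state=(4.530, 6.877, 3.542)
t=0.400: state=(9.629, 10.790, 13.783)
t=0.600: state=(5.641, 2.398, 16.037)
t=0.800: state=(2.001, 1.457, 9.968)
t=1.000: state=(2.200, 2.804, 6.341)
t=1.200: state=(4.460, 6.171, 5.948)
t=1.400: state=(8.161, 9.348, 12.007)
t=1.600: state=(6.534, 4.353, 15.367)
t=1.800: state=(3.398, 2.738, 11.004)
t=2.000: state=(3.509, 4.155, 7.995)
t=2.200: state=(5.682, 7.076, 8.661)
t=2.400: state=(7.549, 7.496, 13.322)
t=2.600: state=(5.568, 4.259, 13.506)
t=2.800: state=(4.041, 3.896, 10.419)
t=3.000: state=(4.747, 5.509, 9.062)
t=3.200: state=(6.486, 7.198, 10.992)
t=3.400: state=(6.565, 5.918, 13.312)
t=3.600: state=(5.015, 4.422, 11.985)
t=3.800: state=(4.678, 4.914, 10.161)
t=4.000: state=(5.659, 6.277, 10.321)
t=4.200: state=(6.455, 6.473, 12.173)
t=4.400: state=(5.753, 5.210, 12.479)
t=4.500: state=(5.263, 4.863, 11.849)
largest grid value and its neighbours: z(0.505)=17.74306, z(0.510)=17.75280, z(0.515)=17.74747
parabola through these three points peaks at t≈0.511 with z≈17.75297

max z = 17.753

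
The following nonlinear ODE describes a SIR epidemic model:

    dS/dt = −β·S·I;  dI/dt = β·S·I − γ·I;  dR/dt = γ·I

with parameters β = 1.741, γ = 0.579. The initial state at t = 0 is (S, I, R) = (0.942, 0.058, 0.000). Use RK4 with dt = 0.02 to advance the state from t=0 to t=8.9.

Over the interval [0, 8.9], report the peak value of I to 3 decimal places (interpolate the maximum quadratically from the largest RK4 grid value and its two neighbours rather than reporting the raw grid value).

max I = 0.321

t=0.000: state=(0.942, 0.058, 0.000)
step 1 (dt=0.02): k1=(-0.095, 0.062, 0.034), k2=(-0.096, 0.062, 0.034), k3=(-0.096, 0.062, 0.034), k4=(-0.097, 0.063, 0.034); state += dt/6·(k1+2k2+2k3+k4)
t=0.020: state=(0.940, 0.059, 0.001)
t=0.040: state=(0.938, 0.061, 0.001)
t=0.060: state=(0.936, 0.062, 0.002)
continuing one RK4 step at a time; state shown every 25 steps (Δt=0.5):
t=0.500: state=(0.882, 0.096, 0.022)
t=1.000: state=(0.793, 0.150, 0.057)
t=1.500: state=(0.678, 0.213, 0.110)
t=2.000: state=(0.548, 0.272, 0.180)
t=2.500: state=(0.425, 0.310, 0.265)
t=3.000: state=(0.322, 0.321, 0.357)
t=3.500: state=(0.245, 0.307, 0.448)
t=4.000: state=(0.190, 0.277, 0.533)
t=4.500: state=(0.151, 0.240, 0.608)
t=5.000: state=(0.125, 0.203, 0.672)
t=5.500: state=(0.106, 0.168, 0.726)
t=6.000: state=(0.093, 0.137, 0.770)
t=6.500: state=(0.084, 0.111, 0.806)
t=7.000: state=(0.077, 0.089, 0.835)
t=7.500: state=(0.071, 0.071, 0.858)
t=8.000: state=(0.068, 0.056, 0.876)
t=8.500: state=(0.065, 0.045, 0.891)
t=8.900: state=(0.063, 0.037, 0.900)
largest grid value and its neighbours: I(2.920)=0.32115, I(2.940)=0.32118, I(2.960)=0.32116
parabola through these three points peaks at t≈2.942 with I≈0.32118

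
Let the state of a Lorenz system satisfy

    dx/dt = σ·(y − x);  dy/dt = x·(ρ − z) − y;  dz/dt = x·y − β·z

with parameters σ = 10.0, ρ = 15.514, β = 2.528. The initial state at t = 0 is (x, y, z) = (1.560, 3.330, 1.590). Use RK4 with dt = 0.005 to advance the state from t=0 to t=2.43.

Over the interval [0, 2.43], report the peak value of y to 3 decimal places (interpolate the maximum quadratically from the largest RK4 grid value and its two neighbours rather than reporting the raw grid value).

max y = 14.462

t=0.000: state=(1.560, 3.330, 1.590)
step 1 (dt=0.005): k1=(17.700, 18.391, 1.175), k2=(17.717, 18.957, 1.389), k3=(17.731, 18.955, 1.390), k4=(17.761, 19.520, 1.609); state += dt/6·(k1+2k2+2k3+k4)
t=0.005: state=(1.649, 3.425, 1.597)
t=0.010: state=(1.738, 3.525, 1.606)
t=0.015: state=(1.827, 3.631, 1.618)
continuing one RK4 step at a time; state shown every 20 steps (Δt=0.1):
t=0.100: state=(3.656, 6.317, 2.349)
t=0.200: state=(7.161, 11.478, 6.150)
t=0.300: state=(11.337, 14.278, 16.212)
t=0.400: state=(10.809, 6.696, 23.977)
t=0.500: state=(5.431, 0.192, 20.804)
t=0.600: state=(1.603, -0.827, 16.022)
t=0.700: state=(0.113, -0.694, 12.395)
t=0.800: state=(-0.393, -0.719, 9.638)
t=0.900: state=(-0.694, -1.019, 7.527)
t=1.000: state=(-1.117, -1.675, 5.952)
t=1.100: state=(-1.893, -2.940, 4.926)
t=1.200: state=(-3.346, -5.283, 4.772)
t=1.300: state=(-5.899, -9.076, 6.666)
t=1.400: state=(-9.327, -12.503, 12.807)
t=1.500: state=(-10.711, -9.658, 20.687)
t=1.600: state=(-7.564, -3.233, 21.288)
t=1.700: state=(-3.722, -0.781, 17.382)
t=1.800: state=(-1.773, -0.673, 13.645)
t=1.900: state=(-1.208, -1.056, 10.702)
t=2.000: state=(-1.318, -1.657, 8.457)
t=2.100: state=(-1.880, -2.686, 6.870)
t=2.200: state=(-3.009, -4.515, 6.108)
t=2.300: state=(-5.003, -7.519, 6.882)
t=2.400: state=(-7.916, -10.985, 10.794)
t=2.430: state=(-8.802, -11.588, 12.746)
largest grid value and its neighbours: y(0.280)=14.45603, y(0.285)=14.45987, y(0.290)=14.43216
parabola through these three points peaks at t≈0.283 with y≈14.46213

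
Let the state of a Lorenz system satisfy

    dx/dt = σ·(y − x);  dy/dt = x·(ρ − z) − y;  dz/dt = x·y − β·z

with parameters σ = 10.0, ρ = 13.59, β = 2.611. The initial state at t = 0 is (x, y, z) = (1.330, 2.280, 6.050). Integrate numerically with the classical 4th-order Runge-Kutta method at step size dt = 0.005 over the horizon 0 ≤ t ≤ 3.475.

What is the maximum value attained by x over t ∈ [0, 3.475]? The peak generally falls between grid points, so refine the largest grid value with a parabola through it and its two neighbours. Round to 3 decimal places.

t=0.000: state=(1.330, 2.280, 6.050)
step 1 (dt=0.005): k1=(9.500, 7.748, -12.764), k2=(9.456, 7.951, -12.600), k3=(9.462, 7.949, -12.601), k4=(9.424, 8.152, -12.437); state += dt/6·(k1+2k2+2k3+k4)
t=0.005: state=(1.377, 2.320, 5.987)
t=0.010: state=(1.424, 2.362, 5.926)
t=0.015: state=(1.471, 2.405, 5.866)
continuing one RK4 step at a time; state shown every 40 steps (Δt=0.2):
t=0.200: state=(3.772, 5.581, 5.163)
t=0.400: state=(8.514, 10.646, 11.843)
t=0.600: state=(7.211, 4.223, 17.920)
t=0.800: state=(2.763, 1.782, 12.329)
t=1.000: state=(2.502, 3.016, 8.170)
t=1.200: state=(4.661, 6.330, 7.443)
t=1.400: state=(8.195, 9.256, 13.303)
t=1.600: state=(6.461, 4.330, 16.336)
t=1.800: state=(3.462, 2.865, 11.958)
t=2.000: state=(3.710, 4.442, 8.977)
t=2.200: state=(6.073, 7.527, 10.037)
t=2.400: state=(7.672, 7.291, 14.982)
t=2.600: state=(5.274, 3.969, 14.358)
t=2.800: state=(3.972, 3.984, 11.052)
t=3.000: state=(5.014, 5.948, 9.964)
t=3.200: state=(6.923, 7.545, 12.647)
t=3.400: state=(6.468, 5.528, 14.722)
t=3.475: state=(5.717, 4.721, 14.214)
largest grid value and its neighbours: x(0.475)=9.43208, x(0.480)=9.43232, x(0.485)=9.42389
parabola through these three points peaks at t≈0.478 with x≈9.43329

max x = 9.433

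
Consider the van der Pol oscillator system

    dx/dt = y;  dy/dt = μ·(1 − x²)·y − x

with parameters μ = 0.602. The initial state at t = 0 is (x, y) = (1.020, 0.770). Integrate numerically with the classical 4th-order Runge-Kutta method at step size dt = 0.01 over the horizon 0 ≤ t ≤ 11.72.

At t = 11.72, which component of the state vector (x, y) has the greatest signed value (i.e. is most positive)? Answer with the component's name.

largest component: y

t=0.000: state=(1.020, 0.770)
step 1 (dt=0.01): k1=(0.770, -1.039), k2=(0.765, -1.046), k3=(0.765, -1.046), k4=(0.760, -1.053); state += dt/6·(k1+2k2+2k3+k4)
t=0.010: state=(1.028, 0.760)
t=0.020: state=(1.035, 0.749)
t=0.030: state=(1.043, 0.738)
continuing one RK4 step at a time; state shown every 50 steps (Δt=0.5):
t=0.500: state=(1.254, 0.146)
t=1.000: state=(1.173, -0.450)
t=1.500: state=(0.820, -0.958)
t=2.000: state=(0.211, -1.485)
t=2.500: state=(-0.643, -1.843)
t=3.000: state=(-1.460, -1.225)
t=3.500: state=(-1.777, -0.082)
t=4.000: state=(-1.626, 0.611)
t=4.500: state=(-1.204, 1.070)
t=5.000: state=(-0.544, 1.597)
t=5.500: state=(0.408, 2.170)
t=6.000: state=(1.454, 1.722)
t=6.500: state=(1.946, 0.275)
t=7.000: state=(1.851, -0.542)
t=7.500: state=(1.467, -0.972)
t=8.000: state=(0.874, -1.424)
t=8.500: state=(0.012, -2.044)
t=9.000: state=(-1.099, -2.178)
t=9.500: state=(-1.882, -0.803)
t=10.000: state=(-1.966, 0.319)
t=10.500: state=(-1.668, 0.823)
t=11.000: state=(-1.158, 1.226)
t=11.500: state=(-0.415, 1.780)
t=11.720: state=(0.008, 2.067)
compare at T: x=0.008, y=2.067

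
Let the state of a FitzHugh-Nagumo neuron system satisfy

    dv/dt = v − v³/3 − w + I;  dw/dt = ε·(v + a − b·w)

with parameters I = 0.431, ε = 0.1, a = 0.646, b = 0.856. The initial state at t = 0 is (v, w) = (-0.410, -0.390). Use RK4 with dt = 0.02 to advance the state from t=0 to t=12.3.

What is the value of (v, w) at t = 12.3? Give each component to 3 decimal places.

(v, w) = (0.735, 1.327)

t=0.000: state=(-0.410, -0.390)
step 1 (dt=0.02): k1=(0.434, 0.057), k2=(0.437, 0.057), k3=(0.437, 0.057), k4=(0.440, 0.058); state += dt/6·(k1+2k2+2k3+k4)
t=0.020: state=(-0.401, -0.389)
t=0.040: state=(-0.392, -0.388)
t=0.060: state=(-0.383, -0.387)
continuing one RK4 step at a time; state shown every 25 steps (Δt=0.5):
t=0.500: state=(-0.146, -0.356)
t=1.000: state=(0.256, -0.307)
t=1.500: state=(0.843, -0.237)
t=2.000: state=(1.454, -0.138)
t=2.500: state=(1.782, -0.020)
t=3.000: state=(1.864, 0.102)
t=3.500: state=(1.853, 0.221)
t=4.000: state=(1.816, 0.333)
t=4.500: state=(1.773, 0.438)
t=5.000: state=(1.726, 0.537)
t=5.500: state=(1.678, 0.630)
t=6.000: state=(1.630, 0.716)
t=6.500: state=(1.580, 0.796)
t=7.000: state=(1.530, 0.870)
t=7.500: state=(1.477, 0.939)
t=8.000: state=(1.424, 1.002)
t=8.500: state=(1.368, 1.060)
t=9.000: state=(1.309, 1.113)
t=9.500: state=(1.247, 1.161)
t=10.000: state=(1.180, 1.203)
t=10.500: state=(1.106, 1.240)
t=11.000: state=(1.025, 1.272)
t=11.500: state=(0.930, 1.298)
t=12.000: state=(0.816, 1.318)
t=12.300: state=(0.735, 1.327)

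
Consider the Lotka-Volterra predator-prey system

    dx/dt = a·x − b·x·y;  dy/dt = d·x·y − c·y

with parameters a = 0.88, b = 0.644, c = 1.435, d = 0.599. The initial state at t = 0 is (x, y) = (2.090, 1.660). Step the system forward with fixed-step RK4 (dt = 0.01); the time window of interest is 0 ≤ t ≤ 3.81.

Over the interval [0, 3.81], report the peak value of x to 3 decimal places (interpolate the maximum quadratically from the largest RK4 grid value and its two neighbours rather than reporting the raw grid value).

t=0.000: state=(2.090, 1.660)
step 1 (dt=0.01): k1=(-0.395, -0.304), k2=(-0.393, -0.306), k3=(-0.393, -0.306), k4=(-0.390, -0.307); state += dt/6·(k1+2k2+2k3+k4)
t=0.010: state=(2.086, 1.657)
t=0.020: state=(2.082, 1.654)
t=0.030: state=(2.078, 1.651)
continuing one RK4 step at a time; state shown every 20 steps (Δt=0.2):
t=0.200: state=(2.021, 1.593)
t=0.400: state=(1.972, 1.519)
t=0.600: state=(1.943, 1.441)
t=0.800: state=(1.935, 1.364)
t=1.000: state=(1.944, 1.291)
t=1.200: state=(1.972, 1.225)
t=1.400: state=(2.016, 1.167)
t=1.600: state=(2.075, 1.119)
t=1.800: state=(2.148, 1.081)
t=2.000: state=(2.232, 1.055)
t=2.200: state=(2.326, 1.040)
t=2.400: state=(2.426, 1.038)
t=2.600: state=(2.530, 1.048)
t=2.800: state=(2.632, 1.072)
t=3.000: state=(2.728, 1.109)
t=3.200: state=(2.811, 1.160)
t=3.400: state=(2.875, 1.224)
t=3.600: state=(2.915, 1.300)
t=3.800: state=(2.924, 1.385)
t=3.810: state=(2.924, 1.389)
largest grid value and its neighbours: x(3.750)=2.92478, x(3.760)=2.92481, x(3.770)=2.92475
parabola through these three points peaks at t≈3.759 with x≈2.92481

max x = 2.925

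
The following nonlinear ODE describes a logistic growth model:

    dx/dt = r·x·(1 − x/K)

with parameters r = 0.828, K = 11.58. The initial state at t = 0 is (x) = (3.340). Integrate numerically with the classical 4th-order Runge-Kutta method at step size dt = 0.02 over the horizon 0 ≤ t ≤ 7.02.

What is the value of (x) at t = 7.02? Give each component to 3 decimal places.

(x) = (11.495)

t=0.000: state=(3.340)
step 1 (dt=0.02): k1=(1.968), k2=(1.975), k3=(1.975), k4=(1.982); state += dt/6·(k1+2k2+2k3+k4)
t=0.020: state=(3.379)
t=0.040: state=(3.419)
t=0.060: state=(3.459)
continuing one RK4 step at a time; state shown every 25 steps (Δt=0.5):
t=0.500: state=(4.402)
t=1.000: state=(5.573)
t=1.500: state=(6.762)
t=2.000: state=(7.872)
t=2.500: state=(8.831)
t=3.000: state=(9.604)
t=3.500: state=(10.194)
t=4.000: state=(10.625)
t=4.500: state=(10.930)
t=5.000: state=(11.142)
t=5.500: state=(11.287)
t=6.000: state=(11.385)
t=6.500: state=(11.450)
t=7.000: state=(11.494)
t=7.020: state=(11.495)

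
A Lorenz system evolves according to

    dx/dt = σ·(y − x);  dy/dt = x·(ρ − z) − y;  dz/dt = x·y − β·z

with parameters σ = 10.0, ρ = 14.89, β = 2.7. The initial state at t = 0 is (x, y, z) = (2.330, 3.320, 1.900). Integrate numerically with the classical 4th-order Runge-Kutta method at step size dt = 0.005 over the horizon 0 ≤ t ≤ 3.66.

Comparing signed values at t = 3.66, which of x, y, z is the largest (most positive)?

t=0.000: state=(2.330, 3.320, 1.900)
step 1 (dt=0.005): k1=(9.900, 26.947, 2.606), k2=(10.326, 27.185, 2.829), k3=(10.321, 27.197, 2.832), k4=(10.744, 27.447, 3.063); state += dt/6·(k1+2k2+2k3+k4)
t=0.005: state=(2.382, 3.456, 1.914)
t=0.010: state=(2.437, 3.595, 1.931)
t=0.015: state=(2.497, 3.736, 1.950)
continuing one RK4 step at a time; state shown every 40 steps (Δt=0.2):
t=0.200: state=(7.541, 11.622, 6.987)
t=0.400: state=(10.178, 6.183, 22.492)
t=0.600: state=(2.012, -0.087, 14.763)
t=0.800: state=(0.447, 0.370, 8.614)
t=1.000: state=(0.753, 1.121, 5.083)
t=1.200: state=(2.292, 3.665, 3.507)
t=1.400: state=(7.320, 10.970, 7.720)
t=1.600: state=(9.968, 6.782, 21.496)
t=1.800: state=(2.671, 0.604, 14.930)
t=2.000: state=(1.224, 1.328, 8.905)
t=2.200: state=(2.371, 3.483, 5.822)
t=2.400: state=(6.355, 9.276, 7.817)
t=2.600: state=(9.939, 8.628, 19.446)
t=2.800: state=(4.068, 1.711, 15.979)
t=3.000: state=(2.214, 2.328, 10.051)
t=3.200: state=(3.776, 5.254, 7.537)
t=3.400: state=(7.984, 10.185, 12.061)
t=3.600: state=(7.977, 5.581, 18.799)
t=3.660: state=(6.417, 3.779, 17.825)
compare at T: x=6.417, y=3.779, z=17.825

largest component: z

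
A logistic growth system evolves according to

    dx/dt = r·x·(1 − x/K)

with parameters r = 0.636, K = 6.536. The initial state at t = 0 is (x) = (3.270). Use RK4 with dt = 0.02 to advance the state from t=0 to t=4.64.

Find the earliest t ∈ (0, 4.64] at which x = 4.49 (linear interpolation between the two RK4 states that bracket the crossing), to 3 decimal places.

t=0.000: state=(3.270)
step 1 (dt=0.02): k1=(1.039), k2=(1.039), k3=(1.039), k4=(1.039); state += dt/6·(k1+2k2+2k3+k4)
t=0.020: state=(3.291)
t=0.040: state=(3.312)
t=0.060: state=(3.332)
continuing one RK4 step at a time; state shown every 10 steps (Δt=0.2):
t=0.200: state=(3.478)
t=0.400: state=(3.683)
t=0.600: state=(3.886)
t=0.800: state=(4.084)
t=1.000: state=(4.275)
t=1.200: state=(4.460)
t=1.220: state=(4.478)
next step: t=1.240: state=(4.495) — x has crossed 4.49
linear interpolation between t=1.220 (4.47758) and t=1.240 (4.49547) → t≈1.234

t = 1.234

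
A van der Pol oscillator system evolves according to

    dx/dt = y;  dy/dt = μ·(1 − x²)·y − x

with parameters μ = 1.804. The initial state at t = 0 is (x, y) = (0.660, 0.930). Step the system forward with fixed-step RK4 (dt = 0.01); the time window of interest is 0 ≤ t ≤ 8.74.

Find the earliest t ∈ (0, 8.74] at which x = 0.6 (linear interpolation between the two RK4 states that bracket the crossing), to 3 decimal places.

t=0.000: state=(0.660, 0.930)
step 1 (dt=0.01): k1=(0.930, 0.287), k2=(0.931, 0.273), k3=(0.931, 0.273), k4=(0.933, 0.260); state += dt/6·(k1+2k2+2k3+k4)
t=0.010: state=(0.669, 0.933)
t=0.020: state=(0.679, 0.935)
t=0.030: state=(0.688, 0.937)
continuing one RK4 step at a time; state shown every 50 steps (Δt=0.5):
t=0.500: state=(1.092, 0.655)
t=1.000: state=(1.242, -0.041)
t=1.500: state=(1.091, -0.536)
t=2.000: state=(0.691, -1.133)
t=2.070: state=(0.607, -1.265)
next step: t=2.080: state=(0.595, -1.286) — x has crossed 0.6
linear interpolation between t=2.070 (0.60736) and t=2.080 (0.59461) → t≈2.076

t = 2.076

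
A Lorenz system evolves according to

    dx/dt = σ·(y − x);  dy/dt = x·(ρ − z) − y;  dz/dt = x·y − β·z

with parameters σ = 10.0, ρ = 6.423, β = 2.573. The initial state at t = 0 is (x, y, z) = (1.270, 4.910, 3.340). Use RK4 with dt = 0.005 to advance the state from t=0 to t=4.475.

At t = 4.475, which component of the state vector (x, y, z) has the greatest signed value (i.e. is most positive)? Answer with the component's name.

t=0.000: state=(1.270, 4.910, 3.340)
step 1 (dt=0.005): k1=(36.400, -0.995, -2.358), k2=(35.465, -0.704, -1.900), k3=(35.496, -0.713, -1.913), k4=(34.590, -0.430, -1.467); state += dt/6·(k1+2k2+2k3+k4)
t=0.005: state=(1.447, 4.906, 3.330)
t=0.010: state=(1.616, 4.906, 3.325)
t=0.015: state=(1.777, 4.907, 3.324)
continuing one RK4 step at a time; state shown every 40 steps (Δt=0.2):
t=0.200: state=(4.759, 5.526, 4.953)
t=0.400: state=(5.082, 4.684, 7.163)
t=0.600: state=(3.824, 3.169, 6.944)
t=0.800: state=(2.911, 2.674, 5.592)
t=1.000: state=(2.806, 2.910, 4.549)
t=1.200: state=(3.229, 3.525, 4.237)
t=1.400: state=(3.867, 4.170, 4.713)
t=1.600: state=(4.273, 4.342, 5.606)
t=1.800: state=(4.127, 3.940, 6.103)
t=2.000: state=(3.697, 3.495, 5.891)
t=2.200: state=(3.425, 3.364, 5.393)
t=2.400: state=(3.444, 3.515, 5.054)
t=2.600: state=(3.654, 3.777, 5.051)
t=2.800: state=(3.869, 3.946, 5.314)
t=3.000: state=(3.928, 3.909, 5.590)
t=3.200: state=(3.821, 3.746, 5.661)
t=3.400: state=(3.679, 3.623, 5.530)
t=3.600: state=(3.618, 3.615, 5.358)
t=3.800: state=(3.658, 3.696, 5.279)
t=4.000: state=(3.743, 3.783, 5.324)
t=4.200: state=(3.800, 3.813, 5.431)
t=4.400: state=(3.793, 3.776, 5.502)
t=4.475: state=(3.777, 3.754, 5.509)
compare at T: x=3.777, y=3.754, z=5.509

largest component: z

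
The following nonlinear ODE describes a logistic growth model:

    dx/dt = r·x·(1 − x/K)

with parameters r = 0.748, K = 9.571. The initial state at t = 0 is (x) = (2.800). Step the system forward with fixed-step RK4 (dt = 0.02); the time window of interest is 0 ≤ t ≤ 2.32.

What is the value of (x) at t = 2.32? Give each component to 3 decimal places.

(x) = (6.710)

t=0.000: state=(2.800)
step 1 (dt=0.02): k1=(1.482), k2=(1.486), k3=(1.486), k4=(1.491); state += dt/6·(k1+2k2+2k3+k4)
t=0.020: state=(2.830)
t=0.040: state=(2.860)
t=0.060: state=(2.890)
continuing one RK4 step at a time; state shown every 5 steps (Δt=0.1):
t=0.100: state=(2.950)
t=0.200: state=(3.105)
t=0.300: state=(3.264)
t=0.400: state=(3.427)
t=0.500: state=(3.593)
t=0.600: state=(3.763)
t=0.700: state=(3.935)
t=0.800: state=(4.109)
t=0.900: state=(4.285)
t=1.000: state=(4.463)
t=1.100: state=(4.641)
t=1.200: state=(4.820)
t=1.300: state=(4.999)
t=1.400: state=(5.177)
t=1.500: state=(5.355)
t=1.600: state=(5.530)
t=1.700: state=(5.704)
t=1.800: state=(5.875)
t=1.900: state=(6.043)
t=2.000: state=(6.208)
t=2.100: state=(6.369)
t=2.200: state=(6.527)
t=2.300: state=(6.680)
t=2.320: state=(6.710)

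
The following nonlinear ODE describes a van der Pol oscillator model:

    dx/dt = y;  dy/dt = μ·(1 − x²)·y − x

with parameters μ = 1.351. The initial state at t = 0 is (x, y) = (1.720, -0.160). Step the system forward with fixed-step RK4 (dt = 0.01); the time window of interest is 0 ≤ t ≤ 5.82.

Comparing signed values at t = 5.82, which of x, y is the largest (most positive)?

t=0.000: state=(1.720, -0.160)
step 1 (dt=0.01): k1=(-0.160, -1.297), k2=(-0.166, -1.279), k3=(-0.166, -1.280), k4=(-0.173, -1.262); state += dt/6·(k1+2k2+2k3+k4)
t=0.010: state=(1.718, -0.173)
t=0.020: state=(1.717, -0.185)
t=0.030: state=(1.715, -0.197)
continuing one RK4 step at a time; state shown every 20 steps (Δt=0.2):
t=0.200: state=(1.666, -0.363)
t=0.400: state=(1.579, -0.497)
t=0.600: state=(1.469, -0.605)
t=0.800: state=(1.337, -0.713)
t=1.000: state=(1.182, -0.842)
t=1.200: state=(0.998, -1.013)
t=1.400: state=(0.772, -1.255)
t=1.600: state=(0.488, -1.612)
t=1.800: state=(0.117, -2.123)
t=2.000: state=(-0.369, -2.733)
t=2.200: state=(-0.956, -3.025)
t=2.400: state=(-1.512, -2.364)
t=2.600: state=(-1.863, -1.143)
t=2.800: state=(-1.995, -0.268)
t=3.000: state=(-2.000, 0.155)
t=3.200: state=(-1.948, 0.345)
t=3.400: state=(-1.868, 0.443)
t=3.600: state=(-1.773, 0.509)
t=3.800: state=(-1.665, 0.568)
t=4.000: state=(-1.545, 0.634)
t=4.200: state=(-1.410, 0.714)
t=4.400: state=(-1.258, 0.820)
t=4.600: state=(-1.080, 0.966)
t=4.800: state=(-0.867, 1.175)
t=5.000: state=(-0.603, 1.485)
t=5.200: state=(-0.263, 1.942)
t=5.400: state=(0.184, 2.545)
t=5.600: state=(0.748, 3.030)
t=5.800: state=(1.342, 2.722)
t=5.820: state=(1.395, 2.632)
compare at T: x=1.395, y=2.632

largest component: y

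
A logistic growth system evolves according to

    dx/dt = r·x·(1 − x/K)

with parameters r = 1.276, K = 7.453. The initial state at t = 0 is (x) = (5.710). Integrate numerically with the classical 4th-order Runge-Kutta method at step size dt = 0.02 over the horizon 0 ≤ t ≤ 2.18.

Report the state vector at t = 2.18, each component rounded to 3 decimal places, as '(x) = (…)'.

(x) = (7.315)

t=0.000: state=(5.710)
step 1 (dt=0.02): k1=(1.704), k2=(1.692), k3=(1.692), k4=(1.681); state += dt/6·(k1+2k2+2k3+k4)
t=0.020: state=(5.744)
t=0.040: state=(5.777)
t=0.060: state=(5.810)
continuing one RK4 step at a time; state shown every 5 steps (Δt=0.1):
t=0.100: state=(5.875)
t=0.200: state=(6.028)
t=0.300: state=(6.169)
t=0.400: state=(6.299)
t=0.500: state=(6.418)
t=0.600: state=(6.526)
t=0.700: state=(6.625)
t=0.800: state=(6.715)
t=0.900: state=(6.795)
t=1.000: state=(6.868)
t=1.100: state=(6.933)
t=1.200: state=(6.991)
t=1.300: state=(7.044)
t=1.400: state=(7.090)
t=1.500: state=(7.132)
t=1.600: state=(7.169)
t=1.700: state=(7.202)
t=1.800: state=(7.231)
t=1.900: state=(7.257)
t=2.000: state=(7.280)
t=2.100: state=(7.300)
t=2.180: state=(7.315)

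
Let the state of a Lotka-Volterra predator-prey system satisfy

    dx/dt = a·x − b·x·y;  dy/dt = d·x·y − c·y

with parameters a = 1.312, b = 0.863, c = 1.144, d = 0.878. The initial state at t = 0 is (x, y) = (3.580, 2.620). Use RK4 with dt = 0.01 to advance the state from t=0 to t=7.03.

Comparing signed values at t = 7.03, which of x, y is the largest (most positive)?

t=0.000: state=(3.580, 2.620)
step 1 (dt=0.01): k1=(-3.398, 5.238), k2=(-3.462, 5.251), k3=(-3.462, 5.250), k4=(-3.525, 5.262); state += dt/6·(k1+2k2+2k3+k4)
t=0.010: state=(3.545, 2.673)
t=0.020: state=(3.510, 2.725)
t=0.030: state=(3.472, 2.778)
continuing one RK4 step at a time; state shown every 25 steps (Δt=0.25):
t=0.250: state=(2.459, 3.846)
t=0.500: state=(1.383, 4.373)
t=0.750: state=(0.760, 4.124)
t=1.000: state=(0.461, 3.528)
t=1.250: state=(0.321, 2.883)
t=1.500: state=(0.255, 2.305)
t=1.750: state=(0.227, 1.824)
t=2.000: state=(0.222, 1.439)
t=2.250: state=(0.234, 1.136)
t=2.500: state=(0.261, 0.901)
t=2.750: state=(0.304, 0.720)
t=3.000: state=(0.367, 0.582)
t=3.250: state=(0.455, 0.478)
t=3.500: state=(0.574, 0.402)
t=3.750: state=(0.735, 0.348)
t=4.000: state=(0.951, 0.315)
t=4.250: state=(1.235, 0.300)
t=4.500: state=(1.607, 0.307)
t=4.750: state=(2.081, 0.345)
t=5.000: state=(2.658, 0.436)
t=5.250: state=(3.298, 0.629)
t=5.500: state=(3.845, 1.040)
t=5.750: state=(3.940, 1.859)
t=6.000: state=(3.215, 3.109)
t=6.250: state=(2.015, 4.149)
t=6.500: state=(1.101, 4.350)
t=6.750: state=(0.622, 3.923)
t=7.000: state=(0.396, 3.285)
t=7.030: state=(0.379, 3.207)
compare at T: x=0.379, y=3.207

largest component: y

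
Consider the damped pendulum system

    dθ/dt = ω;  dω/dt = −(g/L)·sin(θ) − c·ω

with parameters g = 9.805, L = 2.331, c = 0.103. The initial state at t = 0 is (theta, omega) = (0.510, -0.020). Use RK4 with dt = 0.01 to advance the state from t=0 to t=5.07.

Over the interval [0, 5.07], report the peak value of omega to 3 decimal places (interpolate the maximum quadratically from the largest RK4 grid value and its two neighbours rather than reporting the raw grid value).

t=0.000: state=(0.510, -0.020)
step 1 (dt=0.01): k1=(-0.020, -2.051), k2=(-0.030, -2.050), k3=(-0.030, -2.050), k4=(-0.040, -2.048); state += dt/6·(k1+2k2+2k3+k4)
t=0.010: state=(0.510, -0.040)
t=0.020: state=(0.509, -0.061)
t=0.030: state=(0.508, -0.081)
continuing one RK4 step at a time; state shown every 20 steps (Δt=0.2):
t=0.200: state=(0.466, -0.415)
t=0.400: state=(0.349, -0.740)
t=0.600: state=(0.178, -0.944)
t=0.800: state=(-0.018, -0.991)
t=1.000: state=(-0.208, -0.876)
t=1.200: state=(-0.359, -0.621)
t=1.400: state=(-0.450, -0.277)
t=1.600: state=(-0.468, 0.103)
t=1.800: state=(-0.411, 0.459)
t=2.000: state=(-0.289, 0.738)
t=2.200: state=(-0.123, 0.895)
t=2.400: state=(0.059, 0.904)
t=2.600: state=(0.228, 0.764)
t=2.800: state=(0.357, 0.505)
t=3.000: state=(0.425, 0.173)
t=3.200: state=(0.425, -0.178)
t=3.400: state=(0.356, -0.495)
t=3.600: state=(0.232, -0.730)
t=3.800: state=(0.073, -0.842)
t=4.000: state=(-0.095, -0.815)
t=4.200: state=(-0.244, -0.655)
t=4.400: state=(-0.351, -0.394)
t=4.600: state=(-0.398, -0.078)
t=4.800: state=(-0.381, 0.245)
t=5.000: state=(-0.304, 0.523)
t=5.070: state=(-0.264, 0.601)
largest grid value and its neighbours: omega(2.300)=0.91890, omega(2.310)=0.91912, omega(2.320)=0.91896
parabola through these three points peaks at t≈2.311 with omega≈0.91912

max omega = 0.919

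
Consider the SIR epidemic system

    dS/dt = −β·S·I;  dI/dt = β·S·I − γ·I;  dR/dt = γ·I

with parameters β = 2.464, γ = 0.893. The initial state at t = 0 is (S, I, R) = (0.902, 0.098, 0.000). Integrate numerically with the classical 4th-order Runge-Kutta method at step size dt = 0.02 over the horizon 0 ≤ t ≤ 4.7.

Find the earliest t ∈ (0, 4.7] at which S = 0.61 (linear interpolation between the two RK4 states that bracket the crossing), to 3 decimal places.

t = 0.928

t=0.000: state=(0.902, 0.098, 0.000)
step 1 (dt=0.02): k1=(-0.218, 0.130, 0.088), k2=(-0.220, 0.131, 0.089), k3=(-0.220, 0.132, 0.089), k4=(-0.223, 0.133, 0.090); state += dt/6·(k1+2k2+2k3+k4)
t=0.020: state=(0.898, 0.101, 0.002)
t=0.040: state=(0.893, 0.103, 0.004)
t=0.060: state=(0.889, 0.106, 0.005)
continuing one RK4 step at a time; state shown every 10 steps (Δt=0.2):
t=0.200: state=(0.854, 0.126, 0.020)
t=0.400: state=(0.796, 0.159, 0.045)
t=0.600: state=(0.730, 0.193, 0.077)
t=0.800: state=(0.658, 0.228, 0.114)
t=0.920: state=(0.613, 0.247, 0.140)
next step: t=0.940: state=(0.606, 0.250, 0.144) — S has crossed 0.61
linear interpolation between t=0.920 (0.61309) and t=0.940 (0.60563) → t≈0.928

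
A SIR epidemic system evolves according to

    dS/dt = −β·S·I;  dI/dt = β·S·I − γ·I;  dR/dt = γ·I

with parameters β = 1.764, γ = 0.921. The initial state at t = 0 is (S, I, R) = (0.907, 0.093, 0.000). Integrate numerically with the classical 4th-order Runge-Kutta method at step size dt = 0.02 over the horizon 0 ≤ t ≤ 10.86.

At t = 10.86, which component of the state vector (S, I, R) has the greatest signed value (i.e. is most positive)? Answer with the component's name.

t=0.000: state=(0.907, 0.093, 0.000)
step 1 (dt=0.02): k1=(-0.149, 0.063, 0.086), k2=(-0.150, 0.063, 0.086), k3=(-0.150, 0.063, 0.086), k4=(-0.150, 0.064, 0.087); state += dt/6·(k1+2k2+2k3+k4)
t=0.020: state=(0.904, 0.094, 0.002)
t=0.040: state=(0.901, 0.096, 0.003)
t=0.060: state=(0.898, 0.097, 0.005)
continuing one RK4 step at a time; state shown every 25 steps (Δt=0.5):
t=0.500: state=(0.824, 0.126, 0.050)
t=1.000: state=(0.726, 0.158, 0.116)
t=1.500: state=(0.625, 0.181, 0.194)
t=2.000: state=(0.531, 0.189, 0.280)
t=2.500: state=(0.450, 0.184, 0.366)
t=3.000: state=(0.385, 0.168, 0.448)
t=3.500: state=(0.335, 0.145, 0.520)
t=4.000: state=(0.298, 0.121, 0.581)
t=4.500: state=(0.271, 0.098, 0.631)
t=5.000: state=(0.251, 0.078, 0.672)
t=5.500: state=(0.236, 0.061, 0.703)
t=6.000: state=(0.225, 0.047, 0.728)
t=6.500: state=(0.217, 0.036, 0.747)
t=7.000: state=(0.211, 0.027, 0.762)
t=7.500: state=(0.206, 0.021, 0.773)
t=8.000: state=(0.203, 0.016, 0.781)
t=8.500: state=(0.201, 0.012, 0.787)
t=9.000: state=(0.199, 0.009, 0.792)
t=9.500: state=(0.198, 0.007, 0.796)
t=10.000: state=(0.197, 0.005, 0.798)
t=10.500: state=(0.196, 0.004, 0.800)
t=10.860: state=(0.195, 0.003, 0.802)
compare at T: S=0.195, I=0.003, R=0.802

largest component: R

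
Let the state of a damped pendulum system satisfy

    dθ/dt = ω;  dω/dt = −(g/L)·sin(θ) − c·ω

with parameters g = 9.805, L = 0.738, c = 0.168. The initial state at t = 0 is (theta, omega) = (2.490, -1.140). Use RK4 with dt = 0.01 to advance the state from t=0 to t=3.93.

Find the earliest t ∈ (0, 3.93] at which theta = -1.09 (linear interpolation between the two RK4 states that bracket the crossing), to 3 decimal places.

t=0.000: state=(2.490, -1.140)
step 1 (dt=0.01): k1=(-1.140, -7.866), k2=(-1.179, -7.919), k3=(-1.180, -7.921), k4=(-1.219, -7.977); state += dt/6·(k1+2k2+2k3+k4)
t=0.010: state=(2.478, -1.219)
t=0.020: state=(2.466, -1.300)
t=0.030: state=(2.452, -1.381)
continuing one RK4 step at a time; state shown every 20 steps (Δt=0.2):
t=0.200: state=(2.086, -3.006)
t=0.400: state=(1.247, -5.420)
t=0.600: state=(-0.009, -6.695)
t=0.770: state=(-1.063, -5.382)
next step: t=0.780: state=(-1.116, -5.255) — theta has crossed -1.09
linear interpolation between t=0.770 (-1.06329) and t=0.780 (-1.11647) → t≈0.775

t = 0.775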